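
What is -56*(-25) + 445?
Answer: 1845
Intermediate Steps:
-56*(-25) + 445 = 1400 + 445 = 1845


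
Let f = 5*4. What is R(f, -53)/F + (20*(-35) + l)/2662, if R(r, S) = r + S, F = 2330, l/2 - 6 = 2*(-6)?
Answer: -873403/3101230 ≈ -0.28163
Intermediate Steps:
l = -12 (l = 12 + 2*(2*(-6)) = 12 + 2*(-12) = 12 - 24 = -12)
f = 20
R(r, S) = S + r
R(f, -53)/F + (20*(-35) + l)/2662 = (-53 + 20)/2330 + (20*(-35) - 12)/2662 = -33*1/2330 + (-700 - 12)*(1/2662) = -33/2330 - 712*1/2662 = -33/2330 - 356/1331 = -873403/3101230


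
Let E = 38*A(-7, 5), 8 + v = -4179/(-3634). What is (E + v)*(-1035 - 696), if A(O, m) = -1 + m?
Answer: -913059225/3634 ≈ -2.5125e+5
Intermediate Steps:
v = -24893/3634 (v = -8 - 4179/(-3634) = -8 - 4179*(-1/3634) = -8 + 4179/3634 = -24893/3634 ≈ -6.8500)
E = 152 (E = 38*(-1 + 5) = 38*4 = 152)
(E + v)*(-1035 - 696) = (152 - 24893/3634)*(-1035 - 696) = (527475/3634)*(-1731) = -913059225/3634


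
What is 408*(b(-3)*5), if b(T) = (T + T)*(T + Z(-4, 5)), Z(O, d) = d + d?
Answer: -85680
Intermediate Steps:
Z(O, d) = 2*d
b(T) = 2*T*(10 + T) (b(T) = (T + T)*(T + 2*5) = (2*T)*(T + 10) = (2*T)*(10 + T) = 2*T*(10 + T))
408*(b(-3)*5) = 408*((2*(-3)*(10 - 3))*5) = 408*((2*(-3)*7)*5) = 408*(-42*5) = 408*(-210) = -85680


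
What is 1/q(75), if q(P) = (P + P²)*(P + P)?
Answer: 1/855000 ≈ 1.1696e-6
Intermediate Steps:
q(P) = 2*P*(P + P²) (q(P) = (P + P²)*(2*P) = 2*P*(P + P²))
1/q(75) = 1/(2*75²*(1 + 75)) = 1/(2*5625*76) = 1/855000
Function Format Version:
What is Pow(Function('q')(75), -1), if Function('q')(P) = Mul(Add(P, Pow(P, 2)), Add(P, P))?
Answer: Rational(1, 855000) ≈ 1.1696e-6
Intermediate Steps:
Function('q')(P) = Mul(2, P, Add(P, Pow(P, 2))) (Function('q')(P) = Mul(Add(P, Pow(P, 2)), Mul(2, P)) = Mul(2, P, Add(P, Pow(P, 2))))
Pow(Function('q')(75), -1) = Pow(Mul(2, Pow(75, 2), Add(1, 75)), -1) = Pow(Mul(2, 5625, 76), -1) = Pow(855000, -1) = Rational(1, 855000)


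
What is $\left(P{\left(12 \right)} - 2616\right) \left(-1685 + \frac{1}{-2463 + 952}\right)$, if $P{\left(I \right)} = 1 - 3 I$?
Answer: $\frac{6749541436}{1511} \approx 4.4669 \cdot 10^{6}$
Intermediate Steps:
$\left(P{\left(12 \right)} - 2616\right) \left(-1685 + \frac{1}{-2463 + 952}\right) = \left(\left(1 - 36\right) - 2616\right) \left(-1685 + \frac{1}{-2463 + 952}\right) = \left(\left(1 - 36\right) - 2616\right) \left(-1685 + \frac{1}{-1511}\right) = \left(-35 - 2616\right) \left(-1685 - \frac{1}{1511}\right) = \left(-2651\right) \left(- \frac{2546036}{1511}\right) = \frac{6749541436}{1511}$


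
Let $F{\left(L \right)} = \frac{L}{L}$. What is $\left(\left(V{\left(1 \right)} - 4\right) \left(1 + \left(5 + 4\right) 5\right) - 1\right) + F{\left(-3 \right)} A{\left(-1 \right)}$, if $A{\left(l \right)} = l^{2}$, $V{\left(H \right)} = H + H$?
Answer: $-92$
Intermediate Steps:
$V{\left(H \right)} = 2 H$
$F{\left(L \right)} = 1$
$\left(\left(V{\left(1 \right)} - 4\right) \left(1 + \left(5 + 4\right) 5\right) - 1\right) + F{\left(-3 \right)} A{\left(-1 \right)} = \left(\left(2 \cdot 1 - 4\right) \left(1 + \left(5 + 4\right) 5\right) - 1\right) + 1 \left(-1\right)^{2} = \left(\left(2 - 4\right) \left(1 + 9 \cdot 5\right) - 1\right) + 1 \cdot 1 = \left(- 2 \left(1 + 45\right) - 1\right) + 1 = \left(\left(-2\right) 46 - 1\right) + 1 = \left(-92 - 1\right) + 1 = -93 + 1 = -92$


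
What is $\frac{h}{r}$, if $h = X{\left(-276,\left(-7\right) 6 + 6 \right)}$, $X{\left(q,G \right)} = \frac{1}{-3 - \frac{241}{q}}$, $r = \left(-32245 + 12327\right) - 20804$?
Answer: $\frac{46}{3983969} \approx 1.1546 \cdot 10^{-5}$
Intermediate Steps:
$r = -40722$ ($r = -19918 - 20804 = -40722$)
$h = - \frac{276}{587}$ ($h = \left(-1\right) \left(-276\right) \frac{1}{241 + 3 \left(-276\right)} = \left(-1\right) \left(-276\right) \frac{1}{241 - 828} = \left(-1\right) \left(-276\right) \frac{1}{-587} = \left(-1\right) \left(-276\right) \left(- \frac{1}{587}\right) = - \frac{276}{587} \approx -0.47019$)
$\frac{h}{r} = - \frac{276}{587 \left(-40722\right)} = \left(- \frac{276}{587}\right) \left(- \frac{1}{40722}\right) = \frac{46}{3983969}$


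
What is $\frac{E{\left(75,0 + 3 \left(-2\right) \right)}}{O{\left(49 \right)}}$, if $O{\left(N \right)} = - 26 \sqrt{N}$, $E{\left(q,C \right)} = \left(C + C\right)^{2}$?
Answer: $- \frac{72}{91} \approx -0.79121$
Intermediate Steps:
$E{\left(q,C \right)} = 4 C^{2}$ ($E{\left(q,C \right)} = \left(2 C\right)^{2} = 4 C^{2}$)
$\frac{E{\left(75,0 + 3 \left(-2\right) \right)}}{O{\left(49 \right)}} = \frac{4 \left(0 + 3 \left(-2\right)\right)^{2}}{\left(-26\right) \sqrt{49}} = \frac{4 \left(0 - 6\right)^{2}}{\left(-26\right) 7} = \frac{4 \left(-6\right)^{2}}{-182} = 4 \cdot 36 \left(- \frac{1}{182}\right) = 144 \left(- \frac{1}{182}\right) = - \frac{72}{91}$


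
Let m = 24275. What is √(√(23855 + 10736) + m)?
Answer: √(24275 + √34591) ≈ 156.40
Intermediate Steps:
√(√(23855 + 10736) + m) = √(√(23855 + 10736) + 24275) = √(√34591 + 24275) = √(24275 + √34591)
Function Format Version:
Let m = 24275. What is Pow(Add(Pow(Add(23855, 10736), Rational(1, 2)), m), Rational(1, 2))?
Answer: Pow(Add(24275, Pow(34591, Rational(1, 2))), Rational(1, 2)) ≈ 156.40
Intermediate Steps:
Pow(Add(Pow(Add(23855, 10736), Rational(1, 2)), m), Rational(1, 2)) = Pow(Add(Pow(Add(23855, 10736), Rational(1, 2)), 24275), Rational(1, 2)) = Pow(Add(Pow(34591, Rational(1, 2)), 24275), Rational(1, 2)) = Pow(Add(24275, Pow(34591, Rational(1, 2))), Rational(1, 2))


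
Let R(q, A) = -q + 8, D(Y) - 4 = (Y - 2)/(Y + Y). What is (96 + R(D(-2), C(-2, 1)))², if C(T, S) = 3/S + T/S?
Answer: 9801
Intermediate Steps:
D(Y) = 4 + (-2 + Y)/(2*Y) (D(Y) = 4 + (Y - 2)/(Y + Y) = 4 + (-2 + Y)/((2*Y)) = 4 + (-2 + Y)*(1/(2*Y)) = 4 + (-2 + Y)/(2*Y))
R(q, A) = 8 - q
(96 + R(D(-2), C(-2, 1)))² = (96 + (8 - (9/2 - 1/(-2))))² = (96 + (8 - (9/2 - 1*(-½))))² = (96 + (8 - (9/2 + ½)))² = (96 + (8 - 1*5))² = (96 + (8 - 5))² = (96 + 3)² = 99² = 9801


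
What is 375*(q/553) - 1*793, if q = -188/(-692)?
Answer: -75847892/95669 ≈ -792.82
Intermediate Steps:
q = 47/173 (q = -188*(-1/692) = 47/173 ≈ 0.27168)
375*(q/553) - 1*793 = 375*((47/173)/553) - 1*793 = 375*((47/173)*(1/553)) - 793 = 375*(47/95669) - 793 = 17625/95669 - 793 = -75847892/95669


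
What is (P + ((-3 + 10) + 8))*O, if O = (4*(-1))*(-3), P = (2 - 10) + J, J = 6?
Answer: 156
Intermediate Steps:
P = -2 (P = (2 - 10) + 6 = -8 + 6 = -2)
O = 12 (O = -4*(-3) = 12)
(P + ((-3 + 10) + 8))*O = (-2 + ((-3 + 10) + 8))*12 = (-2 + (7 + 8))*12 = (-2 + 15)*12 = 13*12 = 156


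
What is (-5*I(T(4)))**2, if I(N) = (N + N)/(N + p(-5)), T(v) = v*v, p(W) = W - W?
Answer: 100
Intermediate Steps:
p(W) = 0
T(v) = v**2
I(N) = 2 (I(N) = (N + N)/(N + 0) = (2*N)/N = 2)
(-5*I(T(4)))**2 = (-5*2)**2 = (-10)**2 = 100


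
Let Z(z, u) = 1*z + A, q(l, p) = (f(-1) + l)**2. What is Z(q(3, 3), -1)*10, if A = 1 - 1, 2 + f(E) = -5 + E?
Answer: 250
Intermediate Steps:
f(E) = -7 + E (f(E) = -2 + (-5 + E) = -7 + E)
A = 0
q(l, p) = (-8 + l)**2 (q(l, p) = ((-7 - 1) + l)**2 = (-8 + l)**2)
Z(z, u) = z (Z(z, u) = 1*z + 0 = z + 0 = z)
Z(q(3, 3), -1)*10 = (-8 + 3)**2*10 = (-5)**2*10 = 25*10 = 250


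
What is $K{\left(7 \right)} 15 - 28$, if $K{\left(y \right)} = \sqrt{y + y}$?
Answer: $-28 + 15 \sqrt{14} \approx 28.125$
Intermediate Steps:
$K{\left(y \right)} = \sqrt{2} \sqrt{y}$ ($K{\left(y \right)} = \sqrt{2 y} = \sqrt{2} \sqrt{y}$)
$K{\left(7 \right)} 15 - 28 = \sqrt{2} \sqrt{7} \cdot 15 - 28 = \sqrt{14} \cdot 15 - 28 = 15 \sqrt{14} - 28 = -28 + 15 \sqrt{14}$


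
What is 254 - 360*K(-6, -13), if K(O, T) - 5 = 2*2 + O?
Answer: -826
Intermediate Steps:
K(O, T) = 9 + O (K(O, T) = 5 + (2*2 + O) = 5 + (4 + O) = 9 + O)
254 - 360*K(-6, -13) = 254 - 360*(9 - 6) = 254 - 360*3 = 254 - 1080 = -826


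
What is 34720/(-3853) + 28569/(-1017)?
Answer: -48462199/1306167 ≈ -37.103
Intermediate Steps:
34720/(-3853) + 28569/(-1017) = 34720*(-1/3853) + 28569*(-1/1017) = -34720/3853 - 9523/339 = -48462199/1306167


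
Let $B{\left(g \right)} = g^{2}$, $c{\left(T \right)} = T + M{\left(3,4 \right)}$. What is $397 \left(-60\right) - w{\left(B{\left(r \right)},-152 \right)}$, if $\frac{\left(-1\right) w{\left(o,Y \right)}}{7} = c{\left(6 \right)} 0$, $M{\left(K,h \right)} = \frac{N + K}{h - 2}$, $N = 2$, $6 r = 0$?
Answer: $-23820$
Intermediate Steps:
$r = 0$ ($r = \frac{1}{6} \cdot 0 = 0$)
$M{\left(K,h \right)} = \frac{2 + K}{-2 + h}$ ($M{\left(K,h \right)} = \frac{2 + K}{h - 2} = \frac{2 + K}{-2 + h}$)
$c{\left(T \right)} = \frac{5}{2} + T$ ($c{\left(T \right)} = T + \frac{2 + 3}{-2 + 4} = T + \frac{1}{2} \cdot 5 = T + \frac{5}{2} = \frac{5}{2} + T$)
$w{\left(o,Y \right)} = 0$ ($w{\left(o,Y \right)} = - 7 \left(\frac{5}{2} + 6\right) 0 = - 7 \cdot \frac{17}{2} \cdot 0 = \left(-7\right) 0 = 0$)
$397 \left(-60\right) - w{\left(B{\left(r \right)},-152 \right)} = 397 \left(-60\right) - 0 = -23820 + 0 = -23820$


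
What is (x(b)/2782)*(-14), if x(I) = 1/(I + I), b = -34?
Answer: 7/94588 ≈ 7.4005e-5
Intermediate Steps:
x(I) = 1/(2*I)
(x(b)/2782)*(-14) = (((1/2)/(-34))/2782)*(-14) = (((1/2)*(-1/34))*(1/2782))*(-14) = -1/68*1/2782*(-14) = -1/189176*(-14) = 7/94588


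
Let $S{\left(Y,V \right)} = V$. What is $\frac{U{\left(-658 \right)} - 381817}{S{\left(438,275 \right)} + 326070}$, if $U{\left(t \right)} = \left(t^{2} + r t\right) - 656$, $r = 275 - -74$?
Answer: $- \frac{179151}{326345} \approx -0.54896$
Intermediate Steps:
$r = 349$ ($r = 275 + 74 = 349$)
$U{\left(t \right)} = -656 + t^{2} + 349 t$ ($U{\left(t \right)} = \left(t^{2} + 349 t\right) - 656 = -656 + t^{2} + 349 t$)
$\frac{U{\left(-658 \right)} - 381817}{S{\left(438,275 \right)} + 326070} = \frac{\left(-656 + \left(-658\right)^{2} + 349 \left(-658\right)\right) - 381817}{275 + 326070} = \frac{\left(-656 + 432964 - 229642\right) - 381817}{326345} = \left(202666 - 381817\right) \frac{1}{326345} = \left(-179151\right) \frac{1}{326345} = - \frac{179151}{326345}$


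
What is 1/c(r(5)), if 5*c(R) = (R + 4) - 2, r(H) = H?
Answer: 5/7 ≈ 0.71429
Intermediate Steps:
c(R) = ⅖ + R/5 (c(R) = ((R + 4) - 2)/5 = ((4 + R) - 2)/5 = (2 + R)/5 = ⅖ + R/5)
1/c(r(5)) = 1/(⅖ + (⅕)*5) = 1/(⅖ + 1) = 1/(7/5) = 5/7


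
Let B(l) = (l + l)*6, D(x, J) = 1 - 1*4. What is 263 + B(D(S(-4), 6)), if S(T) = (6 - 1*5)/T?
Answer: 227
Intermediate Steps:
S(T) = 1/T (S(T) = (6 - 5)/T = 1/T)
D(x, J) = -3 (D(x, J) = 1 - 4 = -3)
B(l) = 12*l (B(l) = (2*l)*6 = 12*l)
263 + B(D(S(-4), 6)) = 263 + 12*(-3) = 263 - 36 = 227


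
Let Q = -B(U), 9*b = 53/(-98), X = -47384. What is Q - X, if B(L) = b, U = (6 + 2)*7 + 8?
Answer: 41792741/882 ≈ 47384.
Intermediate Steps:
U = 64 (U = 8*7 + 8 = 56 + 8 = 64)
b = -53/882 (b = (53/(-98))/9 = (53*(-1/98))/9 = (1/9)*(-53/98) = -53/882 ≈ -0.060091)
B(L) = -53/882
Q = 53/882 (Q = -1*(-53/882) = 53/882 ≈ 0.060091)
Q - X = 53/882 - 1*(-47384) = 53/882 + 47384 = 41792741/882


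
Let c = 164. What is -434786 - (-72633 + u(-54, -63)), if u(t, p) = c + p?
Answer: -362254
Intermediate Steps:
u(t, p) = 164 + p
-434786 - (-72633 + u(-54, -63)) = -434786 - (-72633 + (164 - 63)) = -434786 - (-72633 + 101) = -434786 - 1*(-72532) = -434786 + 72532 = -362254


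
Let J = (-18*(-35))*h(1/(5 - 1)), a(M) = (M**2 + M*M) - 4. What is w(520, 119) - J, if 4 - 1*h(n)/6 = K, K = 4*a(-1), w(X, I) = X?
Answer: -44840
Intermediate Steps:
a(M) = -4 + 2*M**2 (a(M) = (M**2 + M**2) - 4 = 2*M**2 - 4 = -4 + 2*M**2)
K = -8 (K = 4*(-4 + 2*(-1)**2) = 4*(-4 + 2*1) = 4*(-4 + 2) = 4*(-2) = -8)
h(n) = 72 (h(n) = 24 - 6*(-8) = 24 + 48 = 72)
J = 45360 (J = -18*(-35)*72 = 630*72 = 45360)
w(520, 119) - J = 520 - 1*45360 = 520 - 45360 = -44840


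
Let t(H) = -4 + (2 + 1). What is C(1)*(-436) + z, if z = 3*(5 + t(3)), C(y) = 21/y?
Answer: -9144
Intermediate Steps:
t(H) = -1 (t(H) = -4 + 3 = -1)
z = 12 (z = 3*(5 - 1) = 3*4 = 12)
C(1)*(-436) + z = (21/1)*(-436) + 12 = (21*1)*(-436) + 12 = 21*(-436) + 12 = -9156 + 12 = -9144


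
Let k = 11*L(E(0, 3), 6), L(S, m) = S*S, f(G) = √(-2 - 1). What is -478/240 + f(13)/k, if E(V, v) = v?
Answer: -239/120 + I*√3/99 ≈ -1.9917 + 0.017495*I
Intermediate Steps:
f(G) = I*√3 (f(G) = √(-3) = I*√3)
L(S, m) = S²
k = 99 (k = 11*3² = 11*9 = 99)
-478/240 + f(13)/k = -478/240 + (I*√3)/99 = -478*1/240 + (I*√3)*(1/99) = -239/120 + I*√3/99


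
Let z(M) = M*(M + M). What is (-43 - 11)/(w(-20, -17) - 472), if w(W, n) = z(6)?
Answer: 27/200 ≈ 0.13500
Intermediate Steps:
z(M) = 2*M² (z(M) = M*(2*M) = 2*M²)
w(W, n) = 72 (w(W, n) = 2*6² = 2*36 = 72)
(-43 - 11)/(w(-20, -17) - 472) = (-43 - 11)/(72 - 472) = -54/(-400) = -54*(-1/400) = 27/200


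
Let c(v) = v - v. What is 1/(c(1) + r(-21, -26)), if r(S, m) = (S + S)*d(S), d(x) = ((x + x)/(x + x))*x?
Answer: 1/882 ≈ 0.0011338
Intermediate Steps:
c(v) = 0
d(x) = x (d(x) = ((2*x)/((2*x)))*x = ((2*x)*(1/(2*x)))*x = 1*x = x)
r(S, m) = 2*S² (r(S, m) = (S + S)*S = (2*S)*S = 2*S²)
1/(c(1) + r(-21, -26)) = 1/(0 + 2*(-21)²) = 1/(0 + 2*441) = 1/(0 + 882) = 1/882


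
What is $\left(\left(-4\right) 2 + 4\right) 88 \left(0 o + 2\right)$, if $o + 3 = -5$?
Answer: $-704$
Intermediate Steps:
$o = -8$ ($o = -3 - 5 = -8$)
$\left(\left(-4\right) 2 + 4\right) 88 \left(0 o + 2\right) = \left(\left(-4\right) 2 + 4\right) 88 \left(0 \left(-8\right) + 2\right) = \left(-8 + 4\right) 88 \left(0 + 2\right) = \left(-4\right) 88 \cdot 2 = \left(-352\right) 2 = -704$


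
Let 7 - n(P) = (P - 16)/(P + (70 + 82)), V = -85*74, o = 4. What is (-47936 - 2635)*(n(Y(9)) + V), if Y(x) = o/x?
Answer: 15568889202/49 ≈ 3.1773e+8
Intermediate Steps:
V = -6290
Y(x) = 4/x
n(P) = 7 - (-16 + P)/(152 + P) (n(P) = 7 - (P - 16)/(P + (70 + 82)) = 7 - (-16 + P)/(P + 152) = 7 - (-16 + P)/(152 + P))
(-47936 - 2635)*(n(Y(9)) + V) = (-47936 - 2635)*(6*(180 + 4/9)/(152 + 4/9) - 6290) = -50571*(6*(180 + 4*(⅑))/(152 + 4*(⅑)) - 6290) = -50571*(6*(180 + 4/9)/(152 + 4/9) - 6290) = -50571*(6*(1624/9)/(1372/9) - 6290) = -50571*(6*(9/1372)*(1624/9) - 6290) = -50571*(348/49 - 6290) = -50571*(-307862/49) = 15568889202/49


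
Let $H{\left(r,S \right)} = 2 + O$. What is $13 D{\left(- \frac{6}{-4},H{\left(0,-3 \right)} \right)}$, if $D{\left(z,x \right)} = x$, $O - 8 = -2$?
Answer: $104$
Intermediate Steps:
$O = 6$ ($O = 8 - 2 = 6$)
$H{\left(r,S \right)} = 8$ ($H{\left(r,S \right)} = 2 + 6 = 8$)
$13 D{\left(- \frac{6}{-4},H{\left(0,-3 \right)} \right)} = 13 \cdot 8 = 104$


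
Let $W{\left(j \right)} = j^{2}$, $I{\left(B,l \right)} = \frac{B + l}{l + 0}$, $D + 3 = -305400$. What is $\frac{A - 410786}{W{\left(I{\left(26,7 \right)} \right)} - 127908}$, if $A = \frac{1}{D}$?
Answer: $\frac{878186937313}{273396896487} \approx 3.2121$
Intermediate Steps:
$D = -305403$ ($D = -3 - 305400 = -305403$)
$I{\left(B,l \right)} = \frac{B + l}{l}$
$A = - \frac{1}{305403}$ ($A = \frac{1}{-305403} = - \frac{1}{305403} \approx -3.2744 \cdot 10^{-6}$)
$\frac{A - 410786}{W{\left(I{\left(26,7 \right)} \right)} - 127908} = \frac{- \frac{1}{305403} - 410786}{\left(\frac{26 + 7}{7}\right)^{2} - 127908} = - \frac{125455276759}{305403 \left(\left(\frac{1}{7} \cdot 33\right)^{2} - 127908\right)} = - \frac{125455276759}{305403 \left(\left(\frac{33}{7}\right)^{2} - 127908\right)} = - \frac{125455276759}{305403 \left(\frac{1089}{49} - 127908\right)} = - \frac{125455276759}{305403 \left(- \frac{6266403}{49}\right)} = \left(- \frac{125455276759}{305403}\right) \left(- \frac{49}{6266403}\right) = \frac{878186937313}{273396896487}$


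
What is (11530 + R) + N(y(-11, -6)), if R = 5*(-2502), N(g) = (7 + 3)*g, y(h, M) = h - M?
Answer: -1030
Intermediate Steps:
N(g) = 10*g
R = -12510
(11530 + R) + N(y(-11, -6)) = (11530 - 12510) + 10*(-11 - 1*(-6)) = -980 + 10*(-11 + 6) = -980 + 10*(-5) = -980 - 50 = -1030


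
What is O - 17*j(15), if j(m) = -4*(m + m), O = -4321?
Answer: -2281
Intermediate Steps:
j(m) = -8*m
O - 17*j(15) = -4321 - (-136)*15 = -4321 - 17*(-120) = -4321 + 2040 = -2281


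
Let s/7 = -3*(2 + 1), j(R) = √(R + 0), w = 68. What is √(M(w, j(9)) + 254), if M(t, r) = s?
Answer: √191 ≈ 13.820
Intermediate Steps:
j(R) = √R
s = -63 (s = 7*(-3*(2 + 1)) = 7*(-3*3) = 7*(-9) = -63)
M(t, r) = -63
√(M(w, j(9)) + 254) = √(-63 + 254) = √191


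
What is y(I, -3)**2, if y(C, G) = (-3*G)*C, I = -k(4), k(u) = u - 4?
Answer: 0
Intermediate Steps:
k(u) = -4 + u
I = 0 (I = -(-4 + 4) = -1*0 = 0)
y(C, G) = -3*C*G
y(I, -3)**2 = (-3*0*(-3))**2 = 0**2 = 0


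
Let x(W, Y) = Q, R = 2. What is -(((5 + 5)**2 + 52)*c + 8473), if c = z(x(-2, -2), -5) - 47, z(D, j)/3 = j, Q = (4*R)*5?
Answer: 951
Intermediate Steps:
Q = 40 (Q = (4*2)*5 = 8*5 = 40)
x(W, Y) = 40
z(D, j) = 3*j
c = -62 (c = 3*(-5) - 47 = -15 - 47 = -62)
-(((5 + 5)**2 + 52)*c + 8473) = -(((5 + 5)**2 + 52)*(-62) + 8473) = -((10**2 + 52)*(-62) + 8473) = -((100 + 52)*(-62) + 8473) = -(152*(-62) + 8473) = -(-9424 + 8473) = -1*(-951) = 951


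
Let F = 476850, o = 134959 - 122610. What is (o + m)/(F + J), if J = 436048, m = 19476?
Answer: 31825/912898 ≈ 0.034862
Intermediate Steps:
o = 12349
(o + m)/(F + J) = (12349 + 19476)/(476850 + 436048) = 31825/912898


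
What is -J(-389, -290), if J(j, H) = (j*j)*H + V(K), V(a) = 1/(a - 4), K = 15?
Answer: 482713989/11 ≈ 4.3883e+7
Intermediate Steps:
V(a) = 1/(-4 + a)
J(j, H) = 1/11 + H*j² (J(j, H) = (j*j)*H + 1/(-4 + 15) = j²*H + 1/11 = H*j² + 1/11 = 1/11 + H*j²)
-J(-389, -290) = -(1/11 - 290*(-389)²) = -(1/11 - 290*151321) = -(1/11 - 43883090) = -1*(-482713989/11) = 482713989/11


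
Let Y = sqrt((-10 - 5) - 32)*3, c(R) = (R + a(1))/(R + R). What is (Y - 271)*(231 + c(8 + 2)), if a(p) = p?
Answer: -1255001/20 + 13893*I*sqrt(47)/20 ≈ -62750.0 + 4762.3*I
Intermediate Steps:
c(R) = (1 + R)/(2*R) (c(R) = (R + 1)/(R + R) = (1 + R)/((2*R)) = (1 + R)*(1/(2*R)) = (1 + R)/(2*R))
Y = 3*I*sqrt(47) (Y = sqrt(-15 - 32)*3 = sqrt(-47)*3 = (I*sqrt(47))*3 = 3*I*sqrt(47) ≈ 20.567*I)
(Y - 271)*(231 + c(8 + 2)) = (3*I*sqrt(47) - 271)*(231 + (1 + (8 + 2))/(2*(8 + 2))) = (-271 + 3*I*sqrt(47))*(231 + (1/2)*(1 + 10)/10) = (-271 + 3*I*sqrt(47))*(231 + (1/2)*(1/10)*11) = (-271 + 3*I*sqrt(47))*(231 + 11/20) = (-271 + 3*I*sqrt(47))*(4631/20) = -1255001/20 + 13893*I*sqrt(47)/20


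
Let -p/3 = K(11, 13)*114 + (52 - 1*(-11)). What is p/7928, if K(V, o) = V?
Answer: -3951/7928 ≈ -0.49836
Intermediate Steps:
p = -3951 (p = -3*(11*114 + (52 - 1*(-11))) = -3*(1254 + (52 + 11)) = -3*(1254 + 63) = -3*1317 = -3951)
p/7928 = -3951/7928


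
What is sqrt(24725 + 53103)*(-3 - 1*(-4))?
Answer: 2*sqrt(19457) ≈ 278.98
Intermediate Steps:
sqrt(24725 + 53103)*(-3 - 1*(-4)) = sqrt(77828)*(-3 + 4) = (2*sqrt(19457))*1 = 2*sqrt(19457)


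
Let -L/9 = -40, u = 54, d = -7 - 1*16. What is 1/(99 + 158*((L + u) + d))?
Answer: 1/61877 ≈ 1.6161e-5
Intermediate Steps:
d = -23 (d = -7 - 16 = -23)
L = 360 (L = -9*(-40) = 360)
1/(99 + 158*((L + u) + d)) = 1/(99 + 158*((360 + 54) - 23)) = 1/(99 + 158*(414 - 23)) = 1/(99 + 158*391) = 1/(99 + 61778) = 1/61877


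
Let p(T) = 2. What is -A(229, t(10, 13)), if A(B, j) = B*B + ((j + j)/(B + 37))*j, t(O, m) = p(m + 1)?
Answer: -6974657/133 ≈ -52441.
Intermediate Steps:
t(O, m) = 2
A(B, j) = B² + 2*j²/(37 + B) (A(B, j) = B² + ((2*j)/(37 + B))*j = B² + (2*j/(37 + B))*j = B² + 2*j²/(37 + B))
-A(229, t(10, 13)) = -(229³ + 2*2² + 37*229²)/(37 + 229) = -(12008989 + 2*4 + 37*52441)/266 = -(12008989 + 8 + 1940317)/266 = -13949314/266 = -1*6974657/133 = -6974657/133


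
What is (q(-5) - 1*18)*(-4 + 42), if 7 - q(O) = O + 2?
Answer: -304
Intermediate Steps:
q(O) = 5 - O (q(O) = 7 - (O + 2) = 7 - (2 + O) = 7 + (-2 - O) = 5 - O)
(q(-5) - 1*18)*(-4 + 42) = ((5 - 1*(-5)) - 1*18)*(-4 + 42) = ((5 + 5) - 18)*38 = (10 - 18)*38 = -8*38 = -304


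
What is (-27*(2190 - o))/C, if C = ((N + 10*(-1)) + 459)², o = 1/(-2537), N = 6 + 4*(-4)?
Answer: -150012837/488933177 ≈ -0.30682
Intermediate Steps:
N = -10 (N = 6 - 16 = -10)
o = -1/2537 ≈ -0.00039417
C = 192721 (C = ((-10 + 10*(-1)) + 459)² = ((-10 - 10) + 459)² = (-20 + 459)² = 439² = 192721)
(-27*(2190 - o))/C = -27*(2190 - 1*(-1/2537))/192721 = -27*(2190 + 1/2537)*(1/192721) = -27*5556031/2537*(1/192721) = -150012837/2537*1/192721 = -150012837/488933177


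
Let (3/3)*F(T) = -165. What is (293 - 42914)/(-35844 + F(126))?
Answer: 14207/12003 ≈ 1.1836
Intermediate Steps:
F(T) = -165
(293 - 42914)/(-35844 + F(126)) = (293 - 42914)/(-35844 - 165) = -42621/(-36009) = -42621*(-1/36009) = 14207/12003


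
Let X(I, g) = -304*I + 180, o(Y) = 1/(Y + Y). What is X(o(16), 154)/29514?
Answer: 341/59028 ≈ 0.0057769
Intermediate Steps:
o(Y) = 1/(2*Y)
X(I, g) = 180 - 304*I
X(o(16), 154)/29514 = (180 - 152/16)/29514 = (180 - 152/16)*(1/29514) = (180 - 304*1/32)*(1/29514) = (180 - 19/2)*(1/29514) = (341/2)*(1/29514) = 341/59028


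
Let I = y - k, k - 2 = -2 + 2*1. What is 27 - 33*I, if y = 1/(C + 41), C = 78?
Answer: 11034/119 ≈ 92.723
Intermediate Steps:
k = 2 (k = 2 + (-2 + 2*1) = 2 + (-2 + 2) = 2 + 0 = 2)
y = 1/119 (y = 1/(78 + 41) = 1/119 ≈ 0.0084034)
I = -237/119 (I = 1/119 - 1*2 = 1/119 - 2 = -237/119 ≈ -1.9916)
27 - 33*I = 27 - 33*(-237/119) = 27 + 7821/119 = 11034/119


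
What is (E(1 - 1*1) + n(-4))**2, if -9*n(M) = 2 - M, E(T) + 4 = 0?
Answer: 196/9 ≈ 21.778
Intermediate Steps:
E(T) = -4 (E(T) = -4 + 0 = -4)
n(M) = -2/9 + M/9 (n(M) = -(2 - M)/9 = -2/9 + M/9)
(E(1 - 1*1) + n(-4))**2 = (-4 + (-2/9 + (1/9)*(-4)))**2 = (-4 + (-2/9 - 4/9))**2 = (-4 - 2/3)**2 = (-14/3)**2 = 196/9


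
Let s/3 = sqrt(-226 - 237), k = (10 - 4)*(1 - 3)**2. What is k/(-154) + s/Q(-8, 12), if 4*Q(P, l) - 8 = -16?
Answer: -12/77 - 3*I*sqrt(463)/2 ≈ -0.15584 - 32.276*I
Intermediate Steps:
Q(P, l) = -2 (Q(P, l) = 2 + (1/4)*(-16) = 2 - 4 = -2)
k = 24 (k = 6*(-2)**2 = 6*4 = 24)
s = 3*I*sqrt(463) (s = 3*sqrt(-226 - 237) = 3*sqrt(-463) = 3*(I*sqrt(463)) = 3*I*sqrt(463) ≈ 64.552*I)
k/(-154) + s/Q(-8, 12) = 24/(-154) + (3*I*sqrt(463))/(-2) = 24*(-1/154) + (3*I*sqrt(463))*(-1/2) = -12/77 - 3*I*sqrt(463)/2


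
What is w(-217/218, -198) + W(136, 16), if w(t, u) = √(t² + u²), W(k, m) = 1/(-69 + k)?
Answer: 1/67 + √1863177985/218 ≈ 198.02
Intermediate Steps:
w(-217/218, -198) + W(136, 16) = √((-217/218)² + (-198)²) + 1/(-69 + 136) = √((-217*1/218)² + 39204) + 1/67 = √((-217/218)² + 39204) + 1/67 = √(47089/47524 + 39204) + 1/67 = √(1863177985/47524) + 1/67 = √1863177985/218 + 1/67 = 1/67 + √1863177985/218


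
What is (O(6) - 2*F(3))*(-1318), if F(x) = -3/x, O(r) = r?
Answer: -10544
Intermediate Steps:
(O(6) - 2*F(3))*(-1318) = (6 - (-6)/3)*(-1318) = (6 - 2*(-1))*(-1318) = (6 + 2)*(-1318) = 8*(-1318) = -10544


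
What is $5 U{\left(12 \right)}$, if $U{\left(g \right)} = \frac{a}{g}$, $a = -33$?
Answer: $- \frac{55}{4} \approx -13.75$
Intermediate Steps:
$U{\left(g \right)} = - \frac{33}{g}$
$5 U{\left(12 \right)} = 5 \left(- \frac{33}{12}\right) = 5 \left(\left(-33\right) \frac{1}{12}\right) = 5 \left(- \frac{11}{4}\right) = - \frac{55}{4}$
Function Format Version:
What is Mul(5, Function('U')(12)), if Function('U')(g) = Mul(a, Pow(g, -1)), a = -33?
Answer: Rational(-55, 4) ≈ -13.750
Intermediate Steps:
Function('U')(g) = Mul(-33, Pow(g, -1))
Mul(5, Function('U')(12)) = Mul(5, Mul(-33, Pow(12, -1))) = Mul(5, Mul(-33, Rational(1, 12))) = Mul(5, Rational(-11, 4)) = Rational(-55, 4)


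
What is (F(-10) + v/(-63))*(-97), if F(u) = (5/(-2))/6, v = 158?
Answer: 71489/252 ≈ 283.69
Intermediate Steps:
F(u) = -5/12 (F(u) = (5*(-½))*(⅙) = -5/2*⅙ = -5/12)
(F(-10) + v/(-63))*(-97) = (-5/12 + 158/(-63))*(-97) = (-5/12 + 158*(-1/63))*(-97) = (-5/12 - 158/63)*(-97) = -737/252*(-97) = 71489/252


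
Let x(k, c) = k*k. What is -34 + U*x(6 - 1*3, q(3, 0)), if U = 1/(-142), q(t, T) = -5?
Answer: -4837/142 ≈ -34.063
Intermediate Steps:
x(k, c) = k²
U = -1/142 ≈ -0.0070423
-34 + U*x(6 - 1*3, q(3, 0)) = -34 - (6 - 1*3)²/142 = -34 - (6 - 3)²/142 = -34 - 1/142*3² = -34 - 1/142*9 = -34 - 9/142 = -4837/142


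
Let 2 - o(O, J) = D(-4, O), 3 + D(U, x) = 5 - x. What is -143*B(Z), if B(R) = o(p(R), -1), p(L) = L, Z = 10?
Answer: -1430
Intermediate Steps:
D(U, x) = 2 - x (D(U, x) = -3 + (5 - x) = 2 - x)
o(O, J) = O (o(O, J) = 2 - (2 - O) = 2 + (-2 + O) = O)
B(R) = R
-143*B(Z) = -143*10 = -1430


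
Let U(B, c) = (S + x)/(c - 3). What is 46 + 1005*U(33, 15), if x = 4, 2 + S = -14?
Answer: -959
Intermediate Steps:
S = -16 (S = -2 - 14 = -16)
U(B, c) = -12/(-3 + c) (U(B, c) = (-16 + 4)/(c - 3) = -12/(-3 + c))
46 + 1005*U(33, 15) = 46 + 1005*(-12/(-3 + 15)) = 46 + 1005*(-12/12) = 46 + 1005*(-12*1/12) = 46 + 1005*(-1) = 46 - 1005 = -959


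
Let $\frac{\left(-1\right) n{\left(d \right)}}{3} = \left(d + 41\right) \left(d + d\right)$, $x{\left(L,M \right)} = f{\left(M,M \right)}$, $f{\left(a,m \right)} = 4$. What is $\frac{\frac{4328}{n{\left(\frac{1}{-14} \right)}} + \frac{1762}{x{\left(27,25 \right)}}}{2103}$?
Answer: $\frac{2362727}{7230114} \approx 0.32679$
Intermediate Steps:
$x{\left(L,M \right)} = 4$
$n{\left(d \right)} = - 6 d \left(41 + d\right)$ ($n{\left(d \right)} = - 3 \left(d + 41\right) \left(d + d\right) = - 3 \left(41 + d\right) 2 d = - 3 \cdot 2 d \left(41 + d\right) = - 6 d \left(41 + d\right)$)
$\frac{\frac{4328}{n{\left(\frac{1}{-14} \right)}} + \frac{1762}{x{\left(27,25 \right)}}}{2103} = \frac{\frac{4328}{\left(-6\right) \frac{1}{-14} \left(41 + \frac{1}{-14}\right)} + \frac{1762}{4}}{2103} = \left(\frac{4328}{\left(-6\right) \left(- \frac{1}{14}\right) \left(41 - \frac{1}{14}\right)} + 1762 \cdot \frac{1}{4}\right) \frac{1}{2103} = \left(\frac{4328}{\left(-6\right) \left(- \frac{1}{14}\right) \frac{573}{14}} + \frac{881}{2}\right) \frac{1}{2103} = \left(\frac{4328}{\frac{1719}{98}} + \frac{881}{2}\right) \frac{1}{2103} = \left(4328 \cdot \frac{98}{1719} + \frac{881}{2}\right) \frac{1}{2103} = \left(\frac{424144}{1719} + \frac{881}{2}\right) \frac{1}{2103} = \frac{2362727}{3438} \cdot \frac{1}{2103} = \frac{2362727}{7230114}$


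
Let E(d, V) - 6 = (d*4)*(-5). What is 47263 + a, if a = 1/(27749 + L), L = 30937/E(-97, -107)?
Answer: 2553643098079/54030491 ≈ 47263.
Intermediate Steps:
E(d, V) = 6 - 20*d (E(d, V) = 6 + (d*4)*(-5) = 6 + (4*d)*(-5) = 6 - 20*d)
L = 30937/1946 (L = 30937/(6 - 20*(-97)) = 30937/(6 + 1940) = 30937/1946 ≈ 15.898)
a = 1946/54030491 (a = 1/(27749 + 30937/1946) = 1/(54030491/1946) = 1946/54030491 ≈ 3.6017e-5)
47263 + a = 47263 + 1946/54030491 = 2553643098079/54030491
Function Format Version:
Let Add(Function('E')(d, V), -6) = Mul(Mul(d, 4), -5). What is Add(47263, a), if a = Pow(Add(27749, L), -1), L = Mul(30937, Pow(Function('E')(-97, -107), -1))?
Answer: Rational(2553643098079, 54030491) ≈ 47263.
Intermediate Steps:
Function('E')(d, V) = Add(6, Mul(-20, d)) (Function('E')(d, V) = Add(6, Mul(Mul(d, 4), -5)) = Add(6, Mul(Mul(4, d), -5)) = Add(6, Mul(-20, d)))
L = Rational(30937, 1946) (L = Mul(30937, Pow(Add(6, Mul(-20, -97)), -1)) = Mul(30937, Pow(Add(6, 1940), -1)) = Mul(30937, Pow(1946, -1)) = Mul(30937, Rational(1, 1946)) = Rational(30937, 1946) ≈ 15.898)
a = Rational(1946, 54030491) (a = Pow(Add(27749, Rational(30937, 1946)), -1) = Pow(Rational(54030491, 1946), -1) = Rational(1946, 54030491) ≈ 3.6017e-5)
Add(47263, a) = Add(47263, Rational(1946, 54030491)) = Rational(2553643098079, 54030491)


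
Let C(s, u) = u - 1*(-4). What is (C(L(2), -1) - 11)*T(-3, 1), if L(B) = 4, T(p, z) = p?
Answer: 24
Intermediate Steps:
C(s, u) = 4 + u (C(s, u) = u + 4 = 4 + u)
(C(L(2), -1) - 11)*T(-3, 1) = ((4 - 1) - 11)*(-3) = (3 - 11)*(-3) = -8*(-3) = 24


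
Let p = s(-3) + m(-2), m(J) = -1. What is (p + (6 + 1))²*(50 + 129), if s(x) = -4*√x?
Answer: -2148 - 8592*I*√3 ≈ -2148.0 - 14882.0*I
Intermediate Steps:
p = -1 - 4*I*√3 (p = -4*I*√3 - 1 = -1 - 4*I*√3 ≈ -1.0 - 6.9282*I)
(p + (6 + 1))²*(50 + 129) = ((-1 - 4*I*√3) + (6 + 1))²*(50 + 129) = ((-1 - 4*I*√3) + 7)²*179 = (6 - 4*I*√3)²*179 = 179*(6 - 4*I*√3)²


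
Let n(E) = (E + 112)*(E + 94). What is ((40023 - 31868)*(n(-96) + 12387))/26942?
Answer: 100755025/26942 ≈ 3739.7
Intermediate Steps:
n(E) = (94 + E)*(112 + E) (n(E) = (112 + E)*(94 + E) = (94 + E)*(112 + E))
((40023 - 31868)*(n(-96) + 12387))/26942 = ((40023 - 31868)*((10528 + (-96)² + 206*(-96)) + 12387))/26942 = (8155*((10528 + 9216 - 19776) + 12387))*(1/26942) = (8155*(-32 + 12387))*(1/26942) = (8155*12355)*(1/26942) = 100755025*(1/26942) = 100755025/26942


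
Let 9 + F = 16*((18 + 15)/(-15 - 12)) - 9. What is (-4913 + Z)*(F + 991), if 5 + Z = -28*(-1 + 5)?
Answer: -43162430/9 ≈ -4.7958e+6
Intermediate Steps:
Z = -117 (Z = -5 - 28*(-1 + 5) = -5 - 28*4 = -5 - 112 = -117)
F = -338/9 (F = -9 + (16*((18 + 15)/(-15 - 12)) - 9) = -9 + (16*(33/(-27)) - 9) = -9 + (16*(33*(-1/27)) - 9) = -9 + (16*(-11/9) - 9) = -9 + (-176/9 - 9) = -9 - 257/9 = -338/9 ≈ -37.556)
(-4913 + Z)*(F + 991) = (-4913 - 117)*(-338/9 + 991) = -5030*8581/9 = -43162430/9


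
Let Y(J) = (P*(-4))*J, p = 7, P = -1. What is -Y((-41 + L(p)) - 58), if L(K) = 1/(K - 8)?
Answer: 400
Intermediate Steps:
L(K) = 1/(-8 + K)
Y(J) = 4*J (Y(J) = (-1*(-4))*J = 4*J)
-Y((-41 + L(p)) - 58) = -4*((-41 + 1/(-8 + 7)) - 58) = -4*((-41 + 1/(-1)) - 58) = -4*((-41 - 1) - 58) = -4*(-42 - 58) = -4*(-100) = -1*(-400) = 400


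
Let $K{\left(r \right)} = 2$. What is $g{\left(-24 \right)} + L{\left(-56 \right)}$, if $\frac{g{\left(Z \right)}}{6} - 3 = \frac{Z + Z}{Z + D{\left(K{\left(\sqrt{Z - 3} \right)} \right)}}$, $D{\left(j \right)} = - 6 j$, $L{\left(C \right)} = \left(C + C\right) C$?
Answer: $6298$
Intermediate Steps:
$L{\left(C \right)} = 2 C^{2}$ ($L{\left(C \right)} = 2 C C = 2 C^{2}$)
$g{\left(Z \right)} = 18 + \frac{12 Z}{-12 + Z}$ ($g{\left(Z \right)} = 18 + 6 \frac{Z + Z}{Z - 12} = 18 + 6 \frac{2 Z}{Z - 12} = 18 + 6 \frac{2 Z}{-12 + Z} = 18 + \frac{12 Z}{-12 + Z}$)
$g{\left(-24 \right)} + L{\left(-56 \right)} = \frac{6 \left(-36 + 5 \left(-24\right)\right)}{-12 - 24} + 2 \left(-56\right)^{2} = \frac{6 \left(-36 - 120\right)}{-36} + 2 \cdot 3136 = 6 \left(- \frac{1}{36}\right) \left(-156\right) + 6272 = 26 + 6272 = 6298$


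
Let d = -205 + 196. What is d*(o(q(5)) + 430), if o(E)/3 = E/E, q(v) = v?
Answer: -3897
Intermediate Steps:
d = -9
o(E) = 3 (o(E) = 3*(E/E) = 3*1 = 3)
d*(o(q(5)) + 430) = -9*(3 + 430) = -9*433 = -3897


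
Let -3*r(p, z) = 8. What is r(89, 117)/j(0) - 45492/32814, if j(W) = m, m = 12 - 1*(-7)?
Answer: -158642/103911 ≈ -1.5267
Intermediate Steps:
r(p, z) = -8/3 (r(p, z) = -⅓*8 = -8/3)
m = 19 (m = 12 + 7 = 19)
j(W) = 19
r(89, 117)/j(0) - 45492/32814 = -8/3/19 - 45492/32814 = -8/3*1/19 - 45492*1/32814 = -8/57 - 7582/5469 = -158642/103911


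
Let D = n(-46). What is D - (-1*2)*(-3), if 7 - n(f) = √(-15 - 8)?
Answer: 1 - I*√23 ≈ 1.0 - 4.7958*I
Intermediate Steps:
n(f) = 7 - I*√23 (n(f) = 7 - √(-15 - 8) = 7 - √(-23) = 7 - I*√23)
D = 7 - I*√23 ≈ 7.0 - 4.7958*I
D - (-1*2)*(-3) = (7 - I*√23) - (-1*2)*(-3) = (7 - I*√23) - (-2)*(-3) = (7 - I*√23) - 1*6 = (7 - I*√23) - 6 = 1 - I*√23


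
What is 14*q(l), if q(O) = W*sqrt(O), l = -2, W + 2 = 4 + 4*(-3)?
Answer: -140*I*sqrt(2) ≈ -197.99*I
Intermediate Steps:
W = -10 (W = -2 + (4 + 4*(-3)) = -2 + (4 - 12) = -2 - 8 = -10)
q(O) = -10*sqrt(O)
14*q(l) = 14*(-10*I*sqrt(2)) = -140*I*sqrt(2)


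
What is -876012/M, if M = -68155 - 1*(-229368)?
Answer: -876012/161213 ≈ -5.4339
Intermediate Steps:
M = 161213 (M = -68155 + 229368 = 161213)
-876012/M = -876012/161213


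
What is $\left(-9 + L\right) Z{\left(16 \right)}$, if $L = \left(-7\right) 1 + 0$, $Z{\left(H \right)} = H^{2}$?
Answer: $-4096$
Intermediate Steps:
$L = -7$ ($L = -7 + 0 = -7$)
$\left(-9 + L\right) Z{\left(16 \right)} = \left(-9 - 7\right) 16^{2} = \left(-16\right) 256 = -4096$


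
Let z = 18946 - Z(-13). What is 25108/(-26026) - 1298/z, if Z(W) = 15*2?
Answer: -127181169/123076954 ≈ -1.0333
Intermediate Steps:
Z(W) = 30
z = 18916 (z = 18946 - 1*30 = 18946 - 30 = 18916)
25108/(-26026) - 1298/z = 25108/(-26026) - 1298/18916 = 25108*(-1/26026) - 1298*1/18916 = -12554/13013 - 649/9458 = -127181169/123076954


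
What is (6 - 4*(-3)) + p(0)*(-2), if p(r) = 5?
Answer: 8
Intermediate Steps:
(6 - 4*(-3)) + p(0)*(-2) = (6 - 4*(-3)) + 5*(-2) = (6 + 12) - 10 = 18 - 10 = 8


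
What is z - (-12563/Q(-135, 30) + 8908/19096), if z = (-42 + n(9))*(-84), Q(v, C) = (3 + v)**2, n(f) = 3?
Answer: 12387544595/3781008 ≈ 3276.3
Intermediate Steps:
z = 3276 (z = (-42 + 3)*(-84) = -39*(-84) = 3276)
z - (-12563/Q(-135, 30) + 8908/19096) = 3276 - (-12563/(3 - 135)**2 + 8908/19096) = 3276 - (-12563/((-132)**2) + 8908*(1/19096)) = 3276 - (-12563/17424 + 2227/4774) = 3276 - 1*(-962387/3781008) = 3276 + 962387/3781008 = 12387544595/3781008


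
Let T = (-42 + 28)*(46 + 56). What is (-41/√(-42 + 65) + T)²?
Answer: 46902913/23 + 117096*√23/23 ≈ 2.0637e+6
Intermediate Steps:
T = -1428 (T = -14*102 = -1428)
(-41/√(-42 + 65) + T)² = (-41/√(-42 + 65) - 1428)² = (-41*√23/23 - 1428)² = (-1428 - 41*√23/23)²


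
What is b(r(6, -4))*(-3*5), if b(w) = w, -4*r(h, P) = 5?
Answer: 75/4 ≈ 18.750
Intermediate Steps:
r(h, P) = -5/4 (r(h, P) = -¼*5 = -5/4)
b(r(6, -4))*(-3*5) = -(-15)*5/4 = -5/4*(-15) = 75/4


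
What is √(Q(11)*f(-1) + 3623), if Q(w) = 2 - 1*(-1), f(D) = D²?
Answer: 7*√74 ≈ 60.216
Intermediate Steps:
Q(w) = 3 (Q(w) = 2 + 1 = 3)
√(Q(11)*f(-1) + 3623) = √(3*(-1)² + 3623) = √(3*1 + 3623) = √(3 + 3623) = √3626 = 7*√74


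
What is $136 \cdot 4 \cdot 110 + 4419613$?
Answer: $4479453$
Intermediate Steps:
$136 \cdot 4 \cdot 110 + 4419613 = 544 \cdot 110 + 4419613 = 59840 + 4419613 = 4479453$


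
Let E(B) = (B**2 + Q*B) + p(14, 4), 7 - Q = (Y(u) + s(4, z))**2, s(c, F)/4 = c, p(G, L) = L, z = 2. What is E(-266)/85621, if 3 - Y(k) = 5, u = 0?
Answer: 121034/85621 ≈ 1.4136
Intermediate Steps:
s(c, F) = 4*c
Y(k) = -2 (Y(k) = 3 - 1*5 = 3 - 5 = -2)
Q = -189 (Q = 7 - (-2 + 4*4)**2 = 7 - (-2 + 16)**2 = 7 - 1*14**2 = 7 - 1*196 = 7 - 196 = -189)
E(B) = 4 + B**2 - 189*B (E(B) = (B**2 - 189*B) + 4 = 4 + B**2 - 189*B)
E(-266)/85621 = (4 + (-266)**2 - 189*(-266))/85621 = (4 + 70756 + 50274)*(1/85621) = 121034*(1/85621) = 121034/85621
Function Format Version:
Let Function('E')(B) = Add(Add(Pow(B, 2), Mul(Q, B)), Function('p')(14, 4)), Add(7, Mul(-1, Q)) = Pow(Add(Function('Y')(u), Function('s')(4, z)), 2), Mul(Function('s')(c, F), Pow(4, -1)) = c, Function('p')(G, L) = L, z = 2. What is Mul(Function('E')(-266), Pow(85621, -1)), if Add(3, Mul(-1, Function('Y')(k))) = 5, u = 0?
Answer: Rational(121034, 85621) ≈ 1.4136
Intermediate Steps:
Function('s')(c, F) = Mul(4, c)
Function('Y')(k) = -2 (Function('Y')(k) = Add(3, Mul(-1, 5)) = Add(3, -5) = -2)
Q = -189 (Q = Add(7, Mul(-1, Pow(Add(-2, Mul(4, 4)), 2))) = Add(7, Mul(-1, Pow(Add(-2, 16), 2))) = Add(7, Mul(-1, Pow(14, 2))) = Add(7, Mul(-1, 196)) = Add(7, -196) = -189)
Function('E')(B) = Add(4, Pow(B, 2), Mul(-189, B)) (Function('E')(B) = Add(Add(Pow(B, 2), Mul(-189, B)), 4) = Add(4, Pow(B, 2), Mul(-189, B)))
Mul(Function('E')(-266), Pow(85621, -1)) = Mul(Add(4, Pow(-266, 2), Mul(-189, -266)), Pow(85621, -1)) = Mul(Add(4, 70756, 50274), Rational(1, 85621)) = Mul(121034, Rational(1, 85621)) = Rational(121034, 85621)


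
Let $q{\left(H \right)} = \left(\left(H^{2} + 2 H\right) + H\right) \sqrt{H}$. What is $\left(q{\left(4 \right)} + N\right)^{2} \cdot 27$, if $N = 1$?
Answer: $87723$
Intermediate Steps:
$q{\left(H \right)} = \sqrt{H} \left(H^{2} + 3 H\right)$ ($q{\left(H \right)} = \left(H^{2} + 3 H\right) \sqrt{H} = \sqrt{H} \left(H^{2} + 3 H\right)$)
$\left(q{\left(4 \right)} + N\right)^{2} \cdot 27 = \left(4^{\frac{3}{2}} \left(3 + 4\right) + 1\right)^{2} \cdot 27 = \left(8 \cdot 7 + 1\right)^{2} \cdot 27 = \left(56 + 1\right)^{2} \cdot 27 = 57^{2} \cdot 27 = 3249 \cdot 27 = 87723$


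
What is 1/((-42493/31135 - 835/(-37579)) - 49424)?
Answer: -1170022165/57828746329682 ≈ -2.0233e-5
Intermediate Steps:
1/((-42493/31135 - 835/(-37579)) - 49424) = 1/((-42493*1/31135 - 835*(-1/37579)) - 49424) = 1/((-42493/31135 + 835/37579) - 49424) = 1/(-1570846722/1170022165 - 49424) = 1/(-57828746329682/1170022165) = -1170022165/57828746329682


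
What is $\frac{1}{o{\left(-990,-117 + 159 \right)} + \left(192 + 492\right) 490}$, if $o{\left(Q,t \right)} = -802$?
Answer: $\frac{1}{334358} \approx 2.9908 \cdot 10^{-6}$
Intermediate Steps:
$\frac{1}{o{\left(-990,-117 + 159 \right)} + \left(192 + 492\right) 490} = \frac{1}{-802 + \left(192 + 492\right) 490} = \frac{1}{-802 + 684 \cdot 490} = \frac{1}{-802 + 335160} = \frac{1}{334358}$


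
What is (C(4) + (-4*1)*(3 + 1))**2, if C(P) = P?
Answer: 144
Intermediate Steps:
(C(4) + (-4*1)*(3 + 1))**2 = (4 + (-4*1)*(3 + 1))**2 = (4 - 4*4)**2 = (4 - 16)**2 = (-12)**2 = 144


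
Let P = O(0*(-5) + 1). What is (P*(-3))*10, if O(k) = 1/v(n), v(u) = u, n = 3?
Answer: -10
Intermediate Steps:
O(k) = ⅓ (O(k) = 1/3 = ⅓)
P = ⅓ ≈ 0.33333
(P*(-3))*10 = ((⅓)*(-3))*10 = -1*10 = -10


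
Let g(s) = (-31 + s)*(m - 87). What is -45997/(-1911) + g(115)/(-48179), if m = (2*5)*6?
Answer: 317203373/13152867 ≈ 24.117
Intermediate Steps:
m = 60 (m = 10*6 = 60)
g(s) = 837 - 27*s (g(s) = (-31 + s)*(60 - 87) = (-31 + s)*(-27) = 837 - 27*s)
-45997/(-1911) + g(115)/(-48179) = -45997/(-1911) + (837 - 27*115)/(-48179) = -45997*(-1/1911) + (837 - 3105)*(-1/48179) = 6571/273 - 2268*(-1/48179) = 6571/273 + 2268/48179 = 317203373/13152867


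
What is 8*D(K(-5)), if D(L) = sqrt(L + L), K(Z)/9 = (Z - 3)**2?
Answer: 192*sqrt(2) ≈ 271.53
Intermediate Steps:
K(Z) = 9*(-3 + Z)**2 (K(Z) = 9*(Z - 3)**2 = 9*(-3 + Z)**2)
D(L) = sqrt(2)*sqrt(L) (D(L) = sqrt(2*L) = sqrt(2)*sqrt(L))
8*D(K(-5)) = 8*(sqrt(2)*sqrt(9*(-3 - 5)**2)) = 8*(sqrt(2)*sqrt(9*(-8)**2)) = 8*(sqrt(2)*sqrt(9*64)) = 8*(sqrt(2)*sqrt(576)) = 8*(sqrt(2)*24) = 8*(24*sqrt(2)) = 192*sqrt(2)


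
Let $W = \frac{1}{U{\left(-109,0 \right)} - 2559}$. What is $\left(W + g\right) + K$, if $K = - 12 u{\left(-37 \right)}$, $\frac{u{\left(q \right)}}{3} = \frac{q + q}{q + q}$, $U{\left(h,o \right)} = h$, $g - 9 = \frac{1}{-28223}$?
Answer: $- \frac{2033102919}{75298964} \approx -27.0$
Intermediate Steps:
$g = \frac{254006}{28223}$ ($g = 9 + \frac{1}{-28223} = 9 - \frac{1}{28223} = \frac{254006}{28223} \approx 9.0$)
$u{\left(q \right)} = 3$ ($u{\left(q \right)} = 3 \frac{q + q}{q + q} = 3 \frac{2 q}{2 q} = 3 \cdot 2 q \frac{1}{2 q} = 3 \cdot 1 = 3$)
$K = -36$ ($K = \left(-12\right) 3 = -36$)
$W = - \frac{1}{2668}$ ($W = \frac{1}{-109 - 2559} = \frac{1}{-2668} = - \frac{1}{2668} \approx -0.00037481$)
$\left(W + g\right) + K = \left(- \frac{1}{2668} + \frac{254006}{28223}\right) - 36 = \frac{677659785}{75298964} - 36 = - \frac{2033102919}{75298964}$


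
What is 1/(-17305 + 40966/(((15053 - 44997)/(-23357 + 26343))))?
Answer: -7486/160126349 ≈ -4.6751e-5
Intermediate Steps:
1/(-17305 + 40966/(((15053 - 44997)/(-23357 + 26343)))) = 1/(-17305 + 40966/((-29944/2986))) = 1/(-17305 + 40966/((-29944*1/2986))) = 1/(-17305 + 40966/(-14972/1493)) = 1/(-17305 + 40966*(-1493/14972)) = 1/(-17305 - 30581119/7486) = 1/(-160126349/7486) = -7486/160126349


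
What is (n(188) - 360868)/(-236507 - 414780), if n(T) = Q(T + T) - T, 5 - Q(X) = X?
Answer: 361427/651287 ≈ 0.55494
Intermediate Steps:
Q(X) = 5 - X
n(T) = 5 - 3*T (n(T) = (5 - (T + T)) - T = (5 - 2*T) - T = 5 - 3*T)
(n(188) - 360868)/(-236507 - 414780) = ((5 - 3*188) - 360868)/(-236507 - 414780) = ((5 - 564) - 360868)/(-651287) = (-559 - 360868)*(-1/651287) = -361427*(-1/651287) = 361427/651287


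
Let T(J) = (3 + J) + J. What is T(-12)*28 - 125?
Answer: -713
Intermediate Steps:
T(J) = 3 + 2*J
T(-12)*28 - 125 = (3 + 2*(-12))*28 - 125 = (3 - 24)*28 - 125 = -21*28 - 125 = -588 - 125 = -713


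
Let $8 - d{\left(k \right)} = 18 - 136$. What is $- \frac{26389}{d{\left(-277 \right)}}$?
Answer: $- \frac{26389}{126} \approx -209.44$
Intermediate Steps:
$d{\left(k \right)} = 126$ ($d{\left(k \right)} = 8 - \left(18 - 136\right) = 8 - -118 = 8 + 118 = 126$)
$- \frac{26389}{d{\left(-277 \right)}} = - \frac{26389}{126}$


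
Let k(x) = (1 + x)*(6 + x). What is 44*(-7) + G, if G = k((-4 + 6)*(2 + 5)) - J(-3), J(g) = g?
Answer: -5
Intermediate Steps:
G = 303 (G = (6 + ((-4 + 6)*(2 + 5))² + 7*((-4 + 6)*(2 + 5))) - 1*(-3) = (6 + (2*7)² + 7*(2*7)) + 3 = (6 + 14² + 7*14) + 3 = (6 + 196 + 98) + 3 = 300 + 3 = 303)
44*(-7) + G = 44*(-7) + 303 = -308 + 303 = -5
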